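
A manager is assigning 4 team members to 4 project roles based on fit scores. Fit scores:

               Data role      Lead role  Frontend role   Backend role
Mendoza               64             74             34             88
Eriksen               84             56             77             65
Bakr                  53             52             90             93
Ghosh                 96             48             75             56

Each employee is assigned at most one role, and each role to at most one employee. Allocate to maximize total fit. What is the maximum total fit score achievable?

Optimal: Mendoza→Lead role (74 pts), Eriksen→Frontend role (77 pts), Bakr→Backend role (93 pts), Ghosh→Data role (96 pts) — total 74+77+93+96 = 340 pts.
Column-greedy (each role in turn goes to its best remaining employee) gives 325 pts, worse by 15.
No other one-to-one assignment exceeds 340 pts.

Maximum total: 340 pts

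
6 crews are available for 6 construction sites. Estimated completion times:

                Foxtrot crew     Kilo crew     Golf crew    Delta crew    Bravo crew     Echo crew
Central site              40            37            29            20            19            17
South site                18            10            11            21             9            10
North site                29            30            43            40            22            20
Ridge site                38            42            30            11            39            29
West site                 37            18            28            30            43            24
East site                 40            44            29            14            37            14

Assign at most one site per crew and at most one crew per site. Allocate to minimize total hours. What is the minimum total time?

Min total: 102 hours

This is the linear assignment problem.
Optimal: Foxtrot crew→North site (29 hours), Kilo crew→West site (18 hours), Golf crew→South site (11 hours), Delta crew→Ridge site (11 hours), Bravo crew→Central site (19 hours), Echo crew→East site (14 hours) — total 29+18+11+11+19+14 = 102 hours.
Row-greedy (each crew in turn takes its cheapest remaining site) gives 112 hours, worse by 10.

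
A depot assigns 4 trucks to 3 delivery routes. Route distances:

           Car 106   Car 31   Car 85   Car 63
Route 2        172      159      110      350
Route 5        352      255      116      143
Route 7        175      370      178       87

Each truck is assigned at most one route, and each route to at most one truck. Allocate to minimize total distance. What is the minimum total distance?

Optimal: Car 31→Route 2 (159 km), Car 85→Route 5 (116 km), Car 63→Route 7 (87 km) — total 159+116+87 = 362 km.
Row-greedy (each truck in turn takes its cheapest remaining route) gives 605 km, worse by 243.
Next-best assignment: Car 106→Route 2, Car 85→Route 5, Car 63→Route 7 = 375 km.

Minimum total: 362 km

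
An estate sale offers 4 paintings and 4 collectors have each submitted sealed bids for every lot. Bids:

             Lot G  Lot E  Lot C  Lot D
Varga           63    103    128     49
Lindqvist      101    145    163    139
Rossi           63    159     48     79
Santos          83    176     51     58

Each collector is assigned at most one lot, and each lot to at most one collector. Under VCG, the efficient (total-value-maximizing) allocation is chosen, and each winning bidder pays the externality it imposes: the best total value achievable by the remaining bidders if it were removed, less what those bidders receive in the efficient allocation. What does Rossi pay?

Efficient allocation: Varga→Lot C ($128), Lindqvist→Lot D ($139), Rossi→Lot E ($159), Santos→Lot G ($83); total welfare W = $509.
Rossi receives Lot E at value $159, so the others get W − 159 = $350.
Without Rossi: best allocation of the remaining 3 bidders over all 4 lots is Varga→Lot C ($128), Lindqvist→Lot D ($139), Santos→Lot E ($176), total $443.
VCG payment = (others' best without Rossi) − (others' welfare with Rossi) = 443 − 350 = $93.

Rossi pays $93.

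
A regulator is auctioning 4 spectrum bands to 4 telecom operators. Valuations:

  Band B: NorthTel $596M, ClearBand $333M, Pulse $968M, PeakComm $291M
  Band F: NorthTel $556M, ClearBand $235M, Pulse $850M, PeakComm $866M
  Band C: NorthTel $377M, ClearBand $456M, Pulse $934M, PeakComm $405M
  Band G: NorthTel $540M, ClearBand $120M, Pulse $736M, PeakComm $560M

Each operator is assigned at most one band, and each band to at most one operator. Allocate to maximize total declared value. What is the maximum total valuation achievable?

Treat this as an assignment problem: match each operator to one band.
Optimal: NorthTel→Band G ($540M), ClearBand→Band C ($456M), Pulse→Band B ($968M), PeakComm→Band F ($866M) — total 540+456+968+866 = $2830M.
Row-greedy (each operator in turn takes its best remaining band) gives $2462M, worse by 368.

Maximum total: $2830M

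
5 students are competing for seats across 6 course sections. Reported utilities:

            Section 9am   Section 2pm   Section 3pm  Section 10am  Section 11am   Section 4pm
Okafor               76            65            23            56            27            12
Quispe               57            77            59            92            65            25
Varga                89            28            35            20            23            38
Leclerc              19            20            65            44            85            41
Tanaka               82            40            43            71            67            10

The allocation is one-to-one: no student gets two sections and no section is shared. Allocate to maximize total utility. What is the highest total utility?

This is a one-to-one assignment (maximum-weight bipartite matching).
Optimal: Okafor→Section 2pm (65 points), Quispe→Section 10am (92 points), Varga→Section 9am (89 points), Leclerc→Section 3pm (65 points), Tanaka→Section 11am (67 points) — total 65+92+89+65+67 = 378 points.
Column-greedy (each section in turn goes to its best remaining student) gives 329 points, worse by 49.
Next-best assignment: Okafor→Section 2pm, Quispe→Section 10am, Varga→Section 9am, Leclerc→Section 11am, Tanaka→Section 3pm = 374 points.
Swapping Tanaka↔Leclerc (Tanaka→Section 3pm 43 points, Leclerc→Section 11am 85 points) loses 4.

Max total: 378 points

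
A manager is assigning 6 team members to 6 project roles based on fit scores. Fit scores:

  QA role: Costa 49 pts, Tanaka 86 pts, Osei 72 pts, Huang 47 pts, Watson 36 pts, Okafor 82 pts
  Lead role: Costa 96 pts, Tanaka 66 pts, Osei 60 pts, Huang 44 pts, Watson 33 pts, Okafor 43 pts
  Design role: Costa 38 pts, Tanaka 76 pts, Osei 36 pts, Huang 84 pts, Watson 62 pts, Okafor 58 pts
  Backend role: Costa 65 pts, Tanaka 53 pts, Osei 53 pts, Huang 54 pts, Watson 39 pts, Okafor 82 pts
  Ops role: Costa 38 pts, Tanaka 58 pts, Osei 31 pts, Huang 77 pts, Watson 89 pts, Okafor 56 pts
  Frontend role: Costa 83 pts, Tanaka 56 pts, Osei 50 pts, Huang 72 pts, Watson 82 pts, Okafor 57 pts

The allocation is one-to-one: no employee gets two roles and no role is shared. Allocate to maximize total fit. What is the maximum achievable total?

Maximum total: 487 pts

Optimal: Costa→Lead role (96 pts), Tanaka→QA role (86 pts), Osei→Frontend role (50 pts), Huang→Design role (84 pts), Watson→Ops role (89 pts), Okafor→Backend role (82 pts) — total 96+86+50+84+89+82 = 487 pts.
Row-greedy (each employee in turn takes its best remaining role) gives 465 pts, worse by 22.
Swapping Costa↔Watson (Costa→Ops role 38 pts, Watson→Lead role 33 pts) loses 114.
No other one-to-one assignment exceeds 487 pts.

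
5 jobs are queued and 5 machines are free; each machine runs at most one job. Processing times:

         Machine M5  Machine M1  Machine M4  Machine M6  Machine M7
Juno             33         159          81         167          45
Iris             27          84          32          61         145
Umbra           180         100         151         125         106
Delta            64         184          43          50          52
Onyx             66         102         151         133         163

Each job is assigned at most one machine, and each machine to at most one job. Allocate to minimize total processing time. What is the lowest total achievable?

Min total: 293 min

Treat this as an assignment problem: match each job to one machine.
Optimal: Juno→Machine M7 (45 min), Iris→Machine M4 (32 min), Umbra→Machine M1 (100 min), Delta→Machine M6 (50 min), Onyx→Machine M5 (66 min) — total 45+32+100+50+66 = 293 min.
Row-greedy (each job in turn takes its cheapest remaining machine) gives 378 min, worse by 85.
Swapping Onyx↔Iris (Onyx→Machine M4 151 min, Iris→Machine M5 27 min) adds 80.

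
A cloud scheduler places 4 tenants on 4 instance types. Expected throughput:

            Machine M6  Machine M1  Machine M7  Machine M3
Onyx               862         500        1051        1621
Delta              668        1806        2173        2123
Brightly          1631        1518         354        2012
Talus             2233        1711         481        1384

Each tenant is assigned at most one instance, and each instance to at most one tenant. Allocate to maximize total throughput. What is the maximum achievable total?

Optimal: Onyx→Machine M3 (1621 ops/s), Delta→Machine M7 (2173 ops/s), Brightly→Machine M1 (1518 ops/s), Talus→Machine M6 (2233 ops/s) — total 1621+2173+1518+2233 = 7545 ops/s.
Column-greedy (each instance in turn goes to its best remaining tenant) gives 7102 ops/s, worse by 443.
Next-best assignment: Onyx→Machine M3, Delta→Machine M7, Brightly→Machine M6, Talus→Machine M1 = 7136 ops/s.
Swapping Onyx↔Delta (Onyx→Machine M7 1051 ops/s, Delta→Machine M3 2123 ops/s) loses 620.

Max total: 7545 ops/s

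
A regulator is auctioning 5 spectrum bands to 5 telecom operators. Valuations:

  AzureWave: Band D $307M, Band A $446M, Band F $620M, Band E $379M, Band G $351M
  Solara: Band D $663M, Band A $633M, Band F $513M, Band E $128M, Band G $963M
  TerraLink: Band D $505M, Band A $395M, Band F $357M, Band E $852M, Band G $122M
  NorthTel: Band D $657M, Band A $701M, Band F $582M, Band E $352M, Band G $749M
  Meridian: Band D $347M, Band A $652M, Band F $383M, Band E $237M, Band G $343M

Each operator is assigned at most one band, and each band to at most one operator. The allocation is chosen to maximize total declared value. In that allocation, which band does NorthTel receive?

NorthTel receives Band D.

Optimal: AzureWave→Band F ($620M), Solara→Band G ($963M), TerraLink→Band E ($852M), NorthTel→Band D ($657M), Meridian→Band A ($652M) — total 620+963+852+657+652 = $3744M.
Swapping NorthTel↔Meridian (NorthTel→Band A $701M, Meridian→Band D $347M) loses 261.
Checked against all permutations: $3744M is optimal.
NorthTel's own top band is Band G ($749M), but forcing NorthTel→Band G and reassigning the rest optimally gives only $3536M — worse by 208.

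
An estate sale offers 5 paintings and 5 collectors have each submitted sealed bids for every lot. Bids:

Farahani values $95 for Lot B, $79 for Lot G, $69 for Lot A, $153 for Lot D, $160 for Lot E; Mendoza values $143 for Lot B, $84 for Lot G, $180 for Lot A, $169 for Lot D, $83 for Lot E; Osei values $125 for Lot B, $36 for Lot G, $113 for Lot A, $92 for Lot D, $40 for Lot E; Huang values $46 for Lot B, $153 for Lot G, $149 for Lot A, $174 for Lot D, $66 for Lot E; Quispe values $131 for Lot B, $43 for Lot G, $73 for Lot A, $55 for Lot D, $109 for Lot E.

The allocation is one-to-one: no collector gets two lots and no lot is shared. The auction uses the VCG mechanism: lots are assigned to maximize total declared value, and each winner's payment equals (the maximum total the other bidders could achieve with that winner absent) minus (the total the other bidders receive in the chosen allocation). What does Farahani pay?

Farahani pays $22.

Efficient allocation: Farahani→Lot E ($160), Mendoza→Lot D ($169), Osei→Lot A ($113), Huang→Lot G ($153), Quispe→Lot B ($131); total welfare W = $726.
Farahani receives Lot E at value $160, so the others get W − 160 = $566.
Without Farahani: best allocation of the remaining 4 bidders over all 5 lots is Mendoza→Lot A ($180), Osei→Lot B ($125), Huang→Lot D ($174), Quispe→Lot E ($109), total $588.
VCG payment = (others' best without Farahani) − (others' welfare with Farahani) = 588 − 566 = $22.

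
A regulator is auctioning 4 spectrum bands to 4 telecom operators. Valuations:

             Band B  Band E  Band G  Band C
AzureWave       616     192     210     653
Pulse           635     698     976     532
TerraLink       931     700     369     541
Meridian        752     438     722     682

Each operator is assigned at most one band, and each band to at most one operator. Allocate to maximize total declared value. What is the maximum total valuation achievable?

Optimal: AzureWave→Band C ($653M), Pulse→Band G ($976M), TerraLink→Band E ($700M), Meridian→Band B ($752M) — total 653+976+700+752 = $3081M.
Row-greedy (each operator in turn takes its best remaining band) gives $2998M, worse by 83.
No other one-to-one assignment exceeds $3081M.

Max total: $3081M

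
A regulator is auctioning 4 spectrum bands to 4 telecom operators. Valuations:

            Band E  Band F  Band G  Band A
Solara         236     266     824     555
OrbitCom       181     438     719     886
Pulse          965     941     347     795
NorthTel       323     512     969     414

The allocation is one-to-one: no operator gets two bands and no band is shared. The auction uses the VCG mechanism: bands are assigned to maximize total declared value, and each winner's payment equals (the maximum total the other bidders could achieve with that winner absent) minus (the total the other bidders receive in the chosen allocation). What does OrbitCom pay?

OrbitCom pays $188M.

Efficient allocation: Solara→Band G ($824M), OrbitCom→Band A ($886M), Pulse→Band E ($965M), NorthTel→Band F ($512M); total welfare W = $3187M.
OrbitCom receives Band A at value $886M, so the others get W − 886 = $2301M.
Without OrbitCom: best allocation of the remaining 3 bidders over all 4 bands is Solara→Band A ($555M), Pulse→Band E ($965M), NorthTel→Band G ($969M), total $2489M.
VCG payment = (others' best without OrbitCom) − (others' welfare with OrbitCom) = 2489 − 2301 = $188M.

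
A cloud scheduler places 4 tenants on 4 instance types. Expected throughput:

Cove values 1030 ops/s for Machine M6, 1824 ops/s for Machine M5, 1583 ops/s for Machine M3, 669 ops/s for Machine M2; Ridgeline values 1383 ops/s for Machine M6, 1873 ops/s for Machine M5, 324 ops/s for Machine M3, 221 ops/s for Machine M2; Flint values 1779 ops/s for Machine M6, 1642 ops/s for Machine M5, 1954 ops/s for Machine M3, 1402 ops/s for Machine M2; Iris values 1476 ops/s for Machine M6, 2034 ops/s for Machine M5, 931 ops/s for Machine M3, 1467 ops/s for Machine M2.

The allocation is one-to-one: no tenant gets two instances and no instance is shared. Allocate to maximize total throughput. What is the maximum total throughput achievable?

Max total: 6702 ops/s

Treat this as an assignment problem: match each tenant to one instance.
Optimal: Cove→Machine M3 (1583 ops/s), Ridgeline→Machine M5 (1873 ops/s), Flint→Machine M6 (1779 ops/s), Iris→Machine M2 (1467 ops/s) — total 1583+1873+1779+1467 = 6702 ops/s.
Row-greedy (each tenant in turn takes its best remaining instance) gives 6628 ops/s, worse by 74.
Next-best assignment: Cove→Machine M5, Ridgeline→Machine M6, Flint→Machine M3, Iris→Machine M2 = 6628 ops/s.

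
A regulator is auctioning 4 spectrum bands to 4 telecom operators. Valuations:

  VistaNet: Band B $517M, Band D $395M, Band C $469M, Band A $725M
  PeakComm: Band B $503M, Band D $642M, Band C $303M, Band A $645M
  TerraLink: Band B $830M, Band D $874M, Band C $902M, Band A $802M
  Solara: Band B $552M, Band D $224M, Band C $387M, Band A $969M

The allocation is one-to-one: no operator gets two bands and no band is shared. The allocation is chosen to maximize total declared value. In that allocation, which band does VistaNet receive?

VistaNet receives Band B.

Treat this as an assignment problem: match each operator to one band.
Optimal: VistaNet→Band B ($517M), PeakComm→Band D ($642M), TerraLink→Band C ($902M), Solara→Band A ($969M) — total 517+642+902+969 = $3030M.
Row-greedy (each operator in turn takes its best remaining band) gives $2821M, worse by 209.
Next-best assignment: VistaNet→Band C, PeakComm→Band D, TerraLink→Band B, Solara→Band A = $2910M.
VistaNet's own top band is Band A ($725M), but forcing VistaNet→Band A and reassigning the rest optimally gives only $2821M — worse by 209.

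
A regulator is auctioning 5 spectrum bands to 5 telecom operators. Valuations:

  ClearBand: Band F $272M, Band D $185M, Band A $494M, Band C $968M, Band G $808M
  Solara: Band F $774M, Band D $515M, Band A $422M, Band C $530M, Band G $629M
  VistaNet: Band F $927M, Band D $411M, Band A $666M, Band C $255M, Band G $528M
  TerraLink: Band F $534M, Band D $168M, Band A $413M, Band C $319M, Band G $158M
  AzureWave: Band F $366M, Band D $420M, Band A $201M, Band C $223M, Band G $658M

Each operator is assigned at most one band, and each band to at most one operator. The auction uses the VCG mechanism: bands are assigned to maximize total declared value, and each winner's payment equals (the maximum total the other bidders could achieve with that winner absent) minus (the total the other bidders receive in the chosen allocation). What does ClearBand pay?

ClearBand pays $15M.

Efficient allocation: ClearBand→Band C ($968M), Solara→Band D ($515M), VistaNet→Band F ($927M), TerraLink→Band A ($413M), AzureWave→Band G ($658M); total welfare W = $3481M.
ClearBand receives Band C at value $968M, so the others get W − 968 = $2513M.
Without ClearBand: best allocation of the remaining 4 bidders over all 5 bands is Solara→Band C ($530M), VistaNet→Band F ($927M), TerraLink→Band A ($413M), AzureWave→Band G ($658M), total $2528M.
VCG payment = (others' best without ClearBand) − (others' welfare with ClearBand) = 2528 − 2513 = $15M.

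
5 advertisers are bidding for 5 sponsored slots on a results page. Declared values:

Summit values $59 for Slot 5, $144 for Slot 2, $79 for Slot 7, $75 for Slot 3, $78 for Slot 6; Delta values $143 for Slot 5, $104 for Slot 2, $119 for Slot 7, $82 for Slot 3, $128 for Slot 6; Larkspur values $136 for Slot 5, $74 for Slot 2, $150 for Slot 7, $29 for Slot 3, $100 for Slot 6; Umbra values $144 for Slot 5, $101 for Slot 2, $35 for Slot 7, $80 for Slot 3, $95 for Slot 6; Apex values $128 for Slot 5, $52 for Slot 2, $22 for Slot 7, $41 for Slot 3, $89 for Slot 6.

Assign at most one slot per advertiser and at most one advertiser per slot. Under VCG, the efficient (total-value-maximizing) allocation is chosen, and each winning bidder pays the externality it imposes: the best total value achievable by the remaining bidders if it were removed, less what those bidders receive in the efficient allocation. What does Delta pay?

Efficient allocation: Summit→Slot 2 ($144), Delta→Slot 6 ($128), Larkspur→Slot 7 ($150), Umbra→Slot 3 ($80), Apex→Slot 5 ($128); total welfare W = $630.
Delta receives Slot 6 at value $128, so the others get W − 128 = $502.
Without Delta: best allocation of the remaining 4 bidders over all 5 slots is Summit→Slot 2 ($144), Larkspur→Slot 7 ($150), Umbra→Slot 5 ($144), Apex→Slot 6 ($89), total $527.
VCG payment = (others' best without Delta) − (others' welfare with Delta) = 527 − 502 = $25.

Delta pays $25.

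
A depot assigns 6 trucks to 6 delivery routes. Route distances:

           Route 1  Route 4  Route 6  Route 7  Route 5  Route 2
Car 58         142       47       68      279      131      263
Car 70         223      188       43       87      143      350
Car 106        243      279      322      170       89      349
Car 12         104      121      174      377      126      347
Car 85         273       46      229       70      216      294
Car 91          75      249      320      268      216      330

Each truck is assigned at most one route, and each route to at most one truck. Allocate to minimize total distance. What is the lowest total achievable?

Optimal: Car 58→Route 2 (263 km), Car 70→Route 6 (43 km), Car 106→Route 5 (89 km), Car 12→Route 4 (121 km), Car 85→Route 7 (70 km), Car 91→Route 1 (75 km) — total 263+43+89+121+70+75 = 661 km.
Next-best assignment: Car 58→Route 4, Car 70→Route 6, Car 106→Route 5, Car 12→Route 2, Car 85→Route 7, Car 91→Route 1 = 671 km.
Every other assignment is strictly worse.

Min total: 661 km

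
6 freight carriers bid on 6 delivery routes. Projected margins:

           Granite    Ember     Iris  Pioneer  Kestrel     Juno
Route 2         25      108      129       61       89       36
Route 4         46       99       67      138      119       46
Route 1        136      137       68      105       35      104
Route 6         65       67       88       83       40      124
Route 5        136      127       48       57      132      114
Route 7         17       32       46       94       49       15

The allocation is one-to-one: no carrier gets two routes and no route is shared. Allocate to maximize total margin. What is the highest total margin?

Optimal: Granite→Route 5 ($136k), Ember→Route 1 ($137k), Iris→Route 2 ($129k), Pioneer→Route 7 ($94k), Kestrel→Route 4 ($119k), Juno→Route 6 ($124k) — total 136+137+129+94+119+124 = $739k.
Row-greedy (each carrier in turn takes its best remaining route) gives $703k, worse by 36.
Next-best assignment: Granite→Route 1, Ember→Route 5, Iris→Route 2, Pioneer→Route 7, Kestrel→Route 4, Juno→Route 6 = $729k.

Maximum total: $739k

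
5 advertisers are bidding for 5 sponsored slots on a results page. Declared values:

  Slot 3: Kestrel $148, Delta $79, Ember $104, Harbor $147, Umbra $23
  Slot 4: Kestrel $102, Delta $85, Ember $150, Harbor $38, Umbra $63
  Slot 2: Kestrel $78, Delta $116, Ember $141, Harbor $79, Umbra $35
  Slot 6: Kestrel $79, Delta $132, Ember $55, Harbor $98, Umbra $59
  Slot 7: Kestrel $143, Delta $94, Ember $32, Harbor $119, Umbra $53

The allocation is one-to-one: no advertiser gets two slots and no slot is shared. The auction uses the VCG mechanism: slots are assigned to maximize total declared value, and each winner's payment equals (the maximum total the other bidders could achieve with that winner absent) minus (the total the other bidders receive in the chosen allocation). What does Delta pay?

Delta pays $5.

Efficient allocation: Kestrel→Slot 7 ($143), Delta→Slot 6 ($132), Ember→Slot 2 ($141), Harbor→Slot 3 ($147), Umbra→Slot 4 ($63); total welfare W = $626.
Delta receives Slot 6 at value $132, so the others get W − 132 = $494.
Without Delta: best allocation of the remaining 4 bidders over all 5 slots is Kestrel→Slot 7 ($143), Ember→Slot 4 ($150), Harbor→Slot 3 ($147), Umbra→Slot 6 ($59), total $499.
VCG payment = (others' best without Delta) − (others' welfare with Delta) = 499 − 494 = $5.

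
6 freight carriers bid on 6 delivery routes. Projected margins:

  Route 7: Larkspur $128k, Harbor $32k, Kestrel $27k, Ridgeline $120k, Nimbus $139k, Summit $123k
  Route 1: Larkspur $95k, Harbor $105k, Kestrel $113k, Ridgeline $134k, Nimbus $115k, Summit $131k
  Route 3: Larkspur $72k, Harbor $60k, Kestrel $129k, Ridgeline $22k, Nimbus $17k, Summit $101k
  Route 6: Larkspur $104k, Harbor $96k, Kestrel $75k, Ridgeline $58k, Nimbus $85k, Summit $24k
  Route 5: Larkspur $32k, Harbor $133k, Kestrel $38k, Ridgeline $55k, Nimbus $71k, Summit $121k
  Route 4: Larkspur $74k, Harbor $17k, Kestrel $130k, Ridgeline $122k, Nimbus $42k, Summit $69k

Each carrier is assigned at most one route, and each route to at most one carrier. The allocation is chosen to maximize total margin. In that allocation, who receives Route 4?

Optimal: Larkspur→Route 6 ($104k), Harbor→Route 5 ($133k), Kestrel→Route 3 ($129k), Ridgeline→Route 4 ($122k), Nimbus→Route 7 ($139k), Summit→Route 1 ($131k) — total 104+133+129+122+139+131 = $758k.
Max-entry greedy (repeatedly take the single best remaining cell) gives $741k, worse by 17.
Ridgeline's own top route is Route 1 ($134k), but forcing Ridgeline→Route 1 and reassigning the rest optimally gives only $741k — worse by 17.

Ridgeline receives Route 4.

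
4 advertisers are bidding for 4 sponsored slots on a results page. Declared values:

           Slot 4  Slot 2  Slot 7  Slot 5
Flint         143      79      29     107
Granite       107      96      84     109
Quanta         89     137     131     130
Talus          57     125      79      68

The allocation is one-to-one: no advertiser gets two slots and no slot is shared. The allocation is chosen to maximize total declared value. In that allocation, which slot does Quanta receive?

Quanta receives Slot 7.

This is the linear assignment problem.
Optimal: Flint→Slot 4 ($143), Granite→Slot 5 ($109), Quanta→Slot 7 ($131), Talus→Slot 2 ($125) — total 143+109+131+125 = $508.
Max-entry greedy (repeatedly take the single best remaining cell) gives $468, worse by 40.
Next-best assignment: Flint→Slot 4, Granite→Slot 7, Quanta→Slot 5, Talus→Slot 2 = $482.
Swapping Granite↔Quanta (Granite→Slot 7 $84, Quanta→Slot 5 $130) loses 26.
No other one-to-one assignment exceeds $508.
Quanta's own top slot is Slot 2 ($137), but forcing Quanta→Slot 2 and reassigning the rest optimally gives only $468 — worse by 40.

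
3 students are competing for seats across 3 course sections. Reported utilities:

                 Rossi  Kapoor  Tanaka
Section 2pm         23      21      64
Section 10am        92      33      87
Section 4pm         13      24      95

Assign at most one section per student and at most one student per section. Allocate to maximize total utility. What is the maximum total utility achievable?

Maximum total: 208 points

This is the linear assignment problem.
Optimal: Rossi→Section 10am (92 points), Kapoor→Section 2pm (21 points), Tanaka→Section 4pm (95 points) — total 92+21+95 = 208 points.
Column-greedy (each section in turn goes to its best remaining student) gives 180 points, worse by 28.
Next-best assignment: Rossi→Section 10am, Kapoor→Section 4pm, Tanaka→Section 2pm = 180 points.
Swapping Rossi↔Tanaka (Rossi→Section 4pm 13 points, Tanaka→Section 10am 87 points) loses 87.
Every other assignment is strictly worse.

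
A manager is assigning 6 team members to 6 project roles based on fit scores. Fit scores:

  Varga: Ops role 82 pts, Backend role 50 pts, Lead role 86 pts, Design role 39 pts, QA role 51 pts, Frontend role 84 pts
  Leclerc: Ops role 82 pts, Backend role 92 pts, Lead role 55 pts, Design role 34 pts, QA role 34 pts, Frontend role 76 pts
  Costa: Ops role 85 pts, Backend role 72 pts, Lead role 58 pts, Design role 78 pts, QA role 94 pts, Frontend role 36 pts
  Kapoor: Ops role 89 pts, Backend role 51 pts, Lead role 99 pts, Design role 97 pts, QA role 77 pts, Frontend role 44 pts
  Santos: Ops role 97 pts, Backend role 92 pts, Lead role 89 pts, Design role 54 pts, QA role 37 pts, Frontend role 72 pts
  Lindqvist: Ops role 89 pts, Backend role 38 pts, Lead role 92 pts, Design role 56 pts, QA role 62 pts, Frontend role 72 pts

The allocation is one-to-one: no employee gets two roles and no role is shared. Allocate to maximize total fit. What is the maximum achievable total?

Maximum total: 556 pts

Optimal: Varga→Frontend role (84 pts), Leclerc→Backend role (92 pts), Costa→QA role (94 pts), Kapoor→Design role (97 pts), Santos→Ops role (97 pts), Lindqvist→Lead role (92 pts) — total 84+92+94+97+97+92 = 556 pts.
Max-entry greedy (repeatedly take the single best remaining cell) gives 522 pts, worse by 34.
Next-best assignment: Varga→Frontend role, Leclerc→Backend role, Costa→QA role, Kapoor→Design role, Santos→Lead role, Lindqvist→Ops role = 545 pts.
Every other assignment is strictly worse.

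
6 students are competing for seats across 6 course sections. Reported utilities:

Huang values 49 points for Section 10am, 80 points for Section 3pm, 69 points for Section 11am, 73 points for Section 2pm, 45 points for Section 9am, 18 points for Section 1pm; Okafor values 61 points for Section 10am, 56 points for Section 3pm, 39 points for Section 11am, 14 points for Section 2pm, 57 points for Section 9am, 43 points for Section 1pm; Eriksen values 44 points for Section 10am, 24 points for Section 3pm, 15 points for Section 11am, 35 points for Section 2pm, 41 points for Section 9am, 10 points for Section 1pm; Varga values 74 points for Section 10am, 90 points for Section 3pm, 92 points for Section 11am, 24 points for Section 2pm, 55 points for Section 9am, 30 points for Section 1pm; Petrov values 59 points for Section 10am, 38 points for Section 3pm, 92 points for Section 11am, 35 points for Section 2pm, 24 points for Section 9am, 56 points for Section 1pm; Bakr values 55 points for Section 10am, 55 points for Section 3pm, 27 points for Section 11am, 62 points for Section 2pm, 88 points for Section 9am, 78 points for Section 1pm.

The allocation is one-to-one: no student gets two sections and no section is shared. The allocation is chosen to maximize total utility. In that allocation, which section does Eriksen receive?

Treat this as an assignment problem: match each student to one section.
Optimal: Huang→Section 2pm (73 points), Okafor→Section 10am (61 points), Eriksen→Section 9am (41 points), Varga→Section 3pm (90 points), Petrov→Section 11am (92 points), Bakr→Section 1pm (78 points) — total 73+61+41+90+92+78 = 435 points.
Max-entry greedy (repeatedly take the single best remaining cell) gives 412 points, worse by 23.
Every other assignment is strictly worse.
Eriksen's own top section is Section 10am (44 points), but forcing Eriksen→Section 10am and reassigning the rest optimally gives only 434 points — worse by 1.

Eriksen receives Section 9am.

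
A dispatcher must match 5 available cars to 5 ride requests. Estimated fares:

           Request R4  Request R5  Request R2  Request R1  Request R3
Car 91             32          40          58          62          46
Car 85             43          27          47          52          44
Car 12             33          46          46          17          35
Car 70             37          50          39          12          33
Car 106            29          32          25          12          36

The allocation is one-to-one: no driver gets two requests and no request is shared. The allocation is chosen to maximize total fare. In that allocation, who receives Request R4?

Optimal: Car 91→Request R1 ($62), Car 85→Request R4 ($43), Car 12→Request R2 ($46), Car 70→Request R5 ($50), Car 106→Request R3 ($36) — total 62+43+46+50+36 = $237.
Next-best assignment: Car 91→Request R1, Car 85→Request R3, Car 12→Request R2, Car 70→Request R5, Car 106→Request R4 = $231.
Swapping Car 85↔Car 12 (Car 85→Request R2 $47, Car 12→Request R4 $33) loses 9.
Car 85's own top request is Request R1 ($52), but forcing Car 85→Request R1 and reassigning the rest optimally gives only $229 — worse by 8.

Car 85 receives Request R4.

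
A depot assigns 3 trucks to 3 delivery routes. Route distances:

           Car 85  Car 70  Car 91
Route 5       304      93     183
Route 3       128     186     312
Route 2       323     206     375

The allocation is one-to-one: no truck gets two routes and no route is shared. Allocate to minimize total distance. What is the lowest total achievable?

Optimal: Car 85→Route 3 (128 km), Car 70→Route 2 (206 km), Car 91→Route 5 (183 km) — total 128+206+183 = 517 km.
Min-entry greedy (repeatedly take the single cheapest remaining cell) gives 596 km, worse by 79.
Checked against all permutations: 517 km is optimal.

Min total: 517 km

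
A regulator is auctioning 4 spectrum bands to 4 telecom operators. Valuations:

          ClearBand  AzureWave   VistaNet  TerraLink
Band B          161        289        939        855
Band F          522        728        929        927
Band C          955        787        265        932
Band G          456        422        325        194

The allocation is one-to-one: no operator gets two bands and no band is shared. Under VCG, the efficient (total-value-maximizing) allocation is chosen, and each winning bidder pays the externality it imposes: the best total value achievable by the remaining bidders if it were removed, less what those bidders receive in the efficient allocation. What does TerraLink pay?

TerraLink pays $306M.

Efficient allocation: ClearBand→Band C ($955M), AzureWave→Band G ($422M), VistaNet→Band B ($939M), TerraLink→Band F ($927M); total welfare W = $3243M.
TerraLink receives Band F at value $927M, so the others get W − 927 = $2316M.
Without TerraLink: best allocation of the remaining 3 bidders over all 4 bands is ClearBand→Band C ($955M), AzureWave→Band F ($728M), VistaNet→Band B ($939M), total $2622M.
VCG payment = (others' best without TerraLink) − (others' welfare with TerraLink) = 2622 − 2316 = $306M.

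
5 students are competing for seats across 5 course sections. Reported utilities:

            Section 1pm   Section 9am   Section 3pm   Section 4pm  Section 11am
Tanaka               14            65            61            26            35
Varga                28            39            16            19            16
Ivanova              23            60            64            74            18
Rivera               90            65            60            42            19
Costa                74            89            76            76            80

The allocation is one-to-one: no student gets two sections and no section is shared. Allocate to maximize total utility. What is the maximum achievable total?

Optimal: Tanaka→Section 3pm (61 points), Varga→Section 9am (39 points), Ivanova→Section 4pm (74 points), Rivera→Section 1pm (90 points), Costa→Section 11am (80 points) — total 61+39+74+90+80 = 344 points.
Column-greedy (each section in turn goes to its best remaining student) gives 285 points, worse by 59.
Next-best assignment: Tanaka→Section 3pm, Varga→Section 11am, Ivanova→Section 4pm, Rivera→Section 1pm, Costa→Section 9am = 330 points.

Maximum total: 344 points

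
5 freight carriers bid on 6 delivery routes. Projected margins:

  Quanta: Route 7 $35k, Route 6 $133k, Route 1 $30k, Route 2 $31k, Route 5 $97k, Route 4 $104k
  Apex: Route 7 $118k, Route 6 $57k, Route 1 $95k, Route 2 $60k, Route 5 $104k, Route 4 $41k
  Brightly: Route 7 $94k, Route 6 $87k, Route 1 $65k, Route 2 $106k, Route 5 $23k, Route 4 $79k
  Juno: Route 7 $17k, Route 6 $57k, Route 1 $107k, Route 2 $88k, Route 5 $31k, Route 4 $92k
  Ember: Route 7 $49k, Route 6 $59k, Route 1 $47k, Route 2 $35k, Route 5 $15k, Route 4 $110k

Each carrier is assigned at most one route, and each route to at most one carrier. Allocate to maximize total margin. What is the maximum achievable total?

Optimal: Quanta→Route 6 ($133k), Apex→Route 7 ($118k), Brightly→Route 2 ($106k), Juno→Route 1 ($107k), Ember→Route 4 ($110k) — total 133+118+106+107+110 = $574k.
Column-greedy (each route in turn goes to its best remaining carrier) gives $479k, worse by 95.
Checked against all permutations: $574k is optimal.

Max total: $574k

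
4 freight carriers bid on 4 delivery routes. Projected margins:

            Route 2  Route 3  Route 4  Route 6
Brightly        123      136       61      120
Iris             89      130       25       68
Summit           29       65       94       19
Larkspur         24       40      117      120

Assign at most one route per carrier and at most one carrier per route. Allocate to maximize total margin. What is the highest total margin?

Optimal: Brightly→Route 2 ($123k), Iris→Route 3 ($130k), Summit→Route 4 ($94k), Larkspur→Route 6 ($120k) — total 123+130+94+120 = $467k.
Swapping Larkspur↔Brightly (Larkspur→Route 2 $24k, Brightly→Route 6 $120k) loses 99.
Every other assignment is strictly worse.

Maximum total: $467k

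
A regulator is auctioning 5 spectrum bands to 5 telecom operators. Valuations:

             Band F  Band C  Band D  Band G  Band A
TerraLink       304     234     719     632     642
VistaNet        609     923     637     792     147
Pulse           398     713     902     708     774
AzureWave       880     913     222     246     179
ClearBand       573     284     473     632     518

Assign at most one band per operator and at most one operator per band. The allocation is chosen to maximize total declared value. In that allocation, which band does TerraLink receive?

TerraLink receives Band A.

Optimal: TerraLink→Band A ($642M), VistaNet→Band C ($923M), Pulse→Band D ($902M), AzureWave→Band F ($880M), ClearBand→Band G ($632M) — total 642+923+902+880+632 = $3979M.
Row-greedy (each operator in turn takes its best remaining band) gives $3928M, worse by 51.
Next-best assignment: TerraLink→Band D, VistaNet→Band C, Pulse→Band A, AzureWave→Band F, ClearBand→Band G = $3928M.
TerraLink's own top band is Band D ($719M), but forcing TerraLink→Band D and reassigning the rest optimally gives only $3928M — worse by 51.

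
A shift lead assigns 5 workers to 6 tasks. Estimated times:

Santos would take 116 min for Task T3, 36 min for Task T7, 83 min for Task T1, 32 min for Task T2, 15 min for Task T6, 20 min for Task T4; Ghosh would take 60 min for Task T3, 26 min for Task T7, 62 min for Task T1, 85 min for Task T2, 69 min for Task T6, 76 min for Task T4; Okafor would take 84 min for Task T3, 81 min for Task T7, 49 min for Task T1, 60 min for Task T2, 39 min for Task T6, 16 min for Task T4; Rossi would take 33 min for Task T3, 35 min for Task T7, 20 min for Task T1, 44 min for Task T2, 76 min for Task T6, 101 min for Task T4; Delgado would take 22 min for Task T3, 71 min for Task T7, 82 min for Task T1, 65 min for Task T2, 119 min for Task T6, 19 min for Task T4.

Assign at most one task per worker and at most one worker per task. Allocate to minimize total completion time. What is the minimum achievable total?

Min total: 99 min

Optimal: Santos→Task T6 (15 min), Ghosh→Task T7 (26 min), Okafor→Task T4 (16 min), Rossi→Task T1 (20 min), Delgado→Task T3 (22 min) — total 15+26+16+20+22 = 99 min.
Column-greedy (each task in turn goes to its cheapest remaining worker) gives 139 min, worse by 40.
Next-best assignment: Santos→Task T2, Ghosh→Task T7, Okafor→Task T4, Rossi→Task T1, Delgado→Task T3 = 116 min.
Swapping Ghosh↔Okafor (Ghosh→Task T4 76 min, Okafor→Task T7 81 min) adds 115.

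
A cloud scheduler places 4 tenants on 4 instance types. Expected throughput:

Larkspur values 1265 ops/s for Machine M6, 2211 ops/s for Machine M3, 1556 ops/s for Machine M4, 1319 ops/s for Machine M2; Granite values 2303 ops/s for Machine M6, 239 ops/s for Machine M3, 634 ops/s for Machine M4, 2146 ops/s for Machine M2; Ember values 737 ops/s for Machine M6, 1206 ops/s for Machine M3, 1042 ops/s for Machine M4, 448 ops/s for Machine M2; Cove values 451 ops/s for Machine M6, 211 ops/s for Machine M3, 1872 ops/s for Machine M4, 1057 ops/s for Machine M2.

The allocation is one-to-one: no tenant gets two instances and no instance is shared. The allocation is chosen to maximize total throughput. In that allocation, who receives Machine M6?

Ember receives Machine M6.

This is the linear assignment problem.
Optimal: Larkspur→Machine M3 (2211 ops/s), Granite→Machine M2 (2146 ops/s), Ember→Machine M6 (737 ops/s), Cove→Machine M4 (1872 ops/s) — total 2211+2146+737+1872 = 6966 ops/s.
Row-greedy (each tenant in turn takes its best remaining instance) gives 6613 ops/s, worse by 353.
No other one-to-one assignment exceeds 6966 ops/s.
Ember's own top instance is Machine M3 (1206 ops/s), but forcing Ember→Machine M3 and reassigning the rest optimally gives only 6700 ops/s — worse by 266.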